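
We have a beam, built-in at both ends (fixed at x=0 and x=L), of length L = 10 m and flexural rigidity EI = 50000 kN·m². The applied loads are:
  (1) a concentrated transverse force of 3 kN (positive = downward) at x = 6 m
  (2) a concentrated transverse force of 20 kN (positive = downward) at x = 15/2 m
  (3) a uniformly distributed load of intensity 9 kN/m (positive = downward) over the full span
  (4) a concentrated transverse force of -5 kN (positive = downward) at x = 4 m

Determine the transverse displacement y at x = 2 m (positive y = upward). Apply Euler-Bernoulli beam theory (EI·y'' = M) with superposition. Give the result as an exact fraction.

Load 1 — point force P=3 kN at a=6 m (b=L-a=4):
  y_1 = -Pb²x²(3aL-(3a+b)x)/(6L³EI)  [x≤a] = -3·4²·2²·(3·6·10-(3·6+4)·2)/(6·10³·50000) = -34/390625 m
Load 2 — point force P=20 kN at a=15/2 m (b=L-a=5/2):
  y_2 = -Pb²x²(3aL-(3a+b)x)/(6L³EI)  [x≤a] = -20·(5/2)²·2²·(3·(15/2)·10-(3·(15/2)+(5/2))·2)/(6·10³·50000) = -7/24000 m
Load 3 — uniform load w=9 kN/m over full span:
  y_3 = -wx²(L-x)²/(24EI) = -9·2²·(10-2)²/(24·50000) = -6/3125 m
Load 4 — point force P=-5 kN at a=4 m (b=L-a=6):
  y_4 = -Pb²x²(3aL-(3a+b)x)/(6L³EI)  [x≤a] = -(-5)·6²·2²·(3·4·10-(3·4+6)·2)/(6·10³·50000) = 63/312500 m
Superposition: y = Σ y_i = -157283/75000000 m ≈ -0.002097 m

y(2) = -157283/75000000 m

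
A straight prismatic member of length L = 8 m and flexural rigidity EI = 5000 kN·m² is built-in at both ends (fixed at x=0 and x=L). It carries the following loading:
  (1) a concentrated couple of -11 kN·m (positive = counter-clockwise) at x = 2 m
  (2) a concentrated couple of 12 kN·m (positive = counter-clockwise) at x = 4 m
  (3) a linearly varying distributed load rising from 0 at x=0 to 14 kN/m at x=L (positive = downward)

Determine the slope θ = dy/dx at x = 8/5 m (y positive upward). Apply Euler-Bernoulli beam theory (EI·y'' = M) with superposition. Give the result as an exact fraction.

Load 1 — applied couple M₀=-11 kN·m at a=2 m (b=L-a=6):
  θ_1 = (R_Ax²/2 - M_Ax)/EI  [x≤a] with R_A=-99/64, M_A=33/16 = ((-99/64)·(8/5)²/2 - (33/16)·(8/5))/5000 = -33/31250 rad
Load 2 — applied couple M₀=12 kN·m at a=4 m (b=L-a=4):
  θ_2 = (R_Ax²/2 - M_Ax)/EI  [x≤a] with R_A=9/4, M_A=3 = ((9/4)·(8/5)²/2 - 3·(8/5))/5000 = -6/15625 rad
Load 3 — triangular load w₀=14 kN/m (0→w₀ over full span):
  θ_3 = -w₀(2x(L-x)(L-2x)(x+2L)+x²(L-x)²)/(120LEI) = -14·(2·(8/5)·(8-(8/5))·(8-2·(8/5))·((8/5)+2·8)+(8/5)²·(8-(8/5))²)/(120·8·5000) = -6272/1171875 rad
Superposition: θ = Σ θ_i = -15919/2343750 rad ≈ -0.006792 rad

θ(8/5) = -15919/2343750 rad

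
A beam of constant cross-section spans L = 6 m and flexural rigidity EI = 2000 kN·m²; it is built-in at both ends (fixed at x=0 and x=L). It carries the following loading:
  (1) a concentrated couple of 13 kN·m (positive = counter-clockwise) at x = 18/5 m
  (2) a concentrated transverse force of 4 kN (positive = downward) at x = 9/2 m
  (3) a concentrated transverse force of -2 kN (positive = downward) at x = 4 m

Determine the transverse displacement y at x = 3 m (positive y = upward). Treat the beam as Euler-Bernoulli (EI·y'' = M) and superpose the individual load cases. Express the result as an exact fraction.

Load 1 — applied couple M₀=13 kN·m at a=18/5 m (b=L-a=12/5):
  y_1 = (R_Ax³/6 - M_Ax²/2)/EI  [x≤a] with R_A=78/25, M_A=104/25 = ((78/25)·3³/6 - (104/25)·3²/2)/2000 = -117/50000 m
Load 2 — point force P=4 kN at a=9/2 m (b=L-a=3/2):
  y_2 = -Pb²x²(3aL-(3a+b)x)/(6L³EI)  [x≤a] = -4·(3/2)²·3²·(3·(9/2)·6-(3·(9/2)+(3/2))·3)/(6·6³·2000) = -9/8000 m
Load 3 — point force P=-2 kN at a=4 m (b=L-a=2):
  y_3 = -Pb²x²(3aL-(3a+b)x)/(6L³EI)  [x≤a] = -(-2)·2²·3²·(3·4·6-(3·4+2)·3)/(6·6³·2000) = 1/1200 m
Superposition: y = Σ y_i = -1579/600000 m ≈ -0.002632 m

y(3) = -1579/600000 m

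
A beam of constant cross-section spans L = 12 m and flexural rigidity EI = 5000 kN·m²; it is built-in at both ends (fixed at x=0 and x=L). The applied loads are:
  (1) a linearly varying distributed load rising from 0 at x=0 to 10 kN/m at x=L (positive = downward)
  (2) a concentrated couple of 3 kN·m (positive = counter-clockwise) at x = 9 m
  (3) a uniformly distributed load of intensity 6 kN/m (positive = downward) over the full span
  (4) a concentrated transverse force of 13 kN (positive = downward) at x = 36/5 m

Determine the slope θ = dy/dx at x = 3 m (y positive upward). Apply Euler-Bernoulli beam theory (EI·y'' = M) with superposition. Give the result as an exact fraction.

θ(3) = -1381563/40000000 rad

Load 1 — triangular load w₀=10 kN/m (0→w₀ over full span):
  θ_1 = -w₀(2x(L-x)(L-2x)(x+2L)+x²(L-x)²)/(120LEI) = -10·(2·3·(12-3)·(12-2·3)·(3+2·12)+3²·(12-3)²)/(120·12·5000) = -1053/80000 rad
Load 2 — applied couple M₀=3 kN·m at a=9 m (b=L-a=3):
  θ_2 = (R_Ax²/2 - M_Ax)/EI  [x≤a] with R_A=9/32, M_A=15/16 = ((9/32)·3²/2 - (15/16)·3)/5000 = -99/320000 rad
Load 3 — uniform load w=6 kN/m over full span:
  θ_3 = -wx(L-x)(L-2x)/(12EI) = -6·3·(12-3)·(12-2·3)/(12·5000) = -81/5000 rad
Load 4 — point force P=13 kN at a=36/5 m (b=L-a=24/5):
  θ_4 = -Pb²x(2aL-(3a+b)x)/(2L³EI)  [x≤a] = -13·(24/5)²·3·(2·(36/5)·12-(3·(36/5)+(24/5))·3)/(2·12³·5000) = -1521/312500 rad
Superposition: θ = Σ θ_i = -1381563/40000000 rad ≈ -0.034539 rad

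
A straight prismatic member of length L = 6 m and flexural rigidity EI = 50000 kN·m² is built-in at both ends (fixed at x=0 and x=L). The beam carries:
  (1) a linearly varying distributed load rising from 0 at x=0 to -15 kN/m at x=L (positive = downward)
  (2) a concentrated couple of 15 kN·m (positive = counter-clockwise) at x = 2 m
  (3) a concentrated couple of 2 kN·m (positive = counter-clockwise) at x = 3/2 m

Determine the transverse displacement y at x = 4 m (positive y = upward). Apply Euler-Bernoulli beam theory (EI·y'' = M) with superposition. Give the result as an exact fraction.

Load 1 — triangular load w₀=-15 kN/m (0→w₀ over full span):
  y_1 = -w₀x²(L-x)²(x+2L)/(120LEI) = -(-15)·4²·(6-4)²·(4+2·6)/(120·6·50000) = 4/9375 m
Load 2 — applied couple M₀=15 kN·m at a=2 m (b=L-a=4):
  y_2 = (R_Ax³/6 - M_Ax²/2 - M₀(x-a)²/2)/EI  [x>a] with R_A=10/3, M_A=0 = ((10/3)·4³/6 - 0·4²/2 - 15·(4-2)²/2)/50000 = 1/9000 m
Load 3 — applied couple M₀=2 kN·m at a=3/2 m (b=L-a=9/2):
  y_3 = (R_Ax³/6 - M_Ax²/2 - M₀(x-a)²/2)/EI  [x>a] with R_A=3/8, M_A=-3/8 = ((3/8)·4³/6 - (-3/8)·4²/2 - 2·(4-(3/2))²/2)/50000 = 3/200000 m
Superposition: y = Σ y_i = 199/360000 m ≈ 0.000553 m

y(4) = 199/360000 m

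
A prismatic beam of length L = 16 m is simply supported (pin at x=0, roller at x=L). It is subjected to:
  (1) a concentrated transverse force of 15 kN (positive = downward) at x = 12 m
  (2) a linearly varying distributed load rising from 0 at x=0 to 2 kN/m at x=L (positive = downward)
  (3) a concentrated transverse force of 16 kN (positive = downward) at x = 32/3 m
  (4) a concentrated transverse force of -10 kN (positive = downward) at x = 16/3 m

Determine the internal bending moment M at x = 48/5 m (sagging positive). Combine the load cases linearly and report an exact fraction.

Load 1 — point force P=15 kN at a=12 m (b=L-a=4):
  M_1 = Pbx/L  [x≤a] = 15·4·(48/5)/16 = 36 kN·m
Load 2 — triangular load w₀=2 kN/m (0→w₀ over full span):
  M_2 = w₀Lx/6 - w₀x³/(6L) = 2·16·(48/5)/6 - 2·(48/5)³/(6·16) = 4096/125 kN·m
Load 3 — point force P=16 kN at a=32/3 m (b=L-a=16/3):
  M_3 = Pbx/L  [x≤a] = 16·(16/3)·(48/5)/16 = 256/5 kN·m
Load 4 — point force P=-10 kN at a=16/3 m (b=L-a=32/3):
  M_4 = Pa(L-x)/L  [x>a] = (-10)·(16/3)·(16-(48/5))/16 = -64/3 kN·m
Superposition: M = Σ M_i = 36988/375 kN·m ≈ 98.634667 kN·m

M(48/5) = 36988/375 kN·m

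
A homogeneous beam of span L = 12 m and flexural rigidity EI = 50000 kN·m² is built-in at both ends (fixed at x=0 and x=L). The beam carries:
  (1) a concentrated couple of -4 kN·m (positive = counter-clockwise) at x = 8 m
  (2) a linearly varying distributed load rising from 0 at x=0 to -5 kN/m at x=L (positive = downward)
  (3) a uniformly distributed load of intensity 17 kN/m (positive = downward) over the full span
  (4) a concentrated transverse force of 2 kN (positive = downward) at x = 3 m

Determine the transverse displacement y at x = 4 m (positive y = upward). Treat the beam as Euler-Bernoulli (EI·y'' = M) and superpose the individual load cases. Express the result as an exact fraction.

y(4) = -4247/337500 m

Load 1 — applied couple M₀=-4 kN·m at a=8 m (b=L-a=4):
  y_1 = (R_Ax³/6 - M_Ax²/2)/EI  [x≤a] with R_A=-4/9, M_A=-4/3 = ((-4/9)·4³/6 - (-4/3)·4²/2)/50000 = 2/16875 m
Load 2 — triangular load w₀=-5 kN/m (0→w₀ over full span):
  y_2 = -w₀x²(L-x)²(x+2L)/(120LEI) = -(-5)·4²·(12-4)²·(4+2·12)/(120·12·50000) = 56/28125 m
Load 3 — uniform load w=17 kN/m over full span:
  y_3 = -wx²(L-x)²/(24EI) = -17·4²·(12-4)²/(24·50000) = -136/9375 m
Load 4 — point force P=2 kN at a=3 m (b=L-a=9):
  y_4 = -Pa²(L-x)²(3bL-(3b+a)(L-x))/(6L³EI)  [x>a] = -2·3²·(12-4)²·(3·9·12-(3·9+3)·(12-4))/(6·12³·50000) = -7/37500 m
Superposition: y = Σ y_i = -4247/337500 m ≈ -0.012584 m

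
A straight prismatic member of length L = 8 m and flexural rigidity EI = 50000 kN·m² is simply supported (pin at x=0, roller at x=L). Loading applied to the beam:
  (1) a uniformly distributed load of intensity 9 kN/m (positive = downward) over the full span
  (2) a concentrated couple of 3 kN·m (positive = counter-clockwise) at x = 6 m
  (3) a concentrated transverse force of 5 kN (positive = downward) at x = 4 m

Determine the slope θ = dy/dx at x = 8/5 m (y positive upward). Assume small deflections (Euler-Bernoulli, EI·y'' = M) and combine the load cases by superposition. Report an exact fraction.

Load 1 — uniform load w=9 kN/m over full span:
  θ_1 = -w(L³-6Lx²+4x³)/(24EI) = -9·(8³-6·8·(8/5)²+4·(8/5)³)/(24·50000) = -1188/390625 rad
Load 2 — applied couple M₀=3 kN·m at a=6 m (b=L-a=2):
  θ_2 = (M₀x²/(2L)+C₁)/EI  [x≤a] with C₁=M₀(3b²-L²)/(6L)=-13/4 = (3·(8/5)²/(2·8)+(-13/4))/50000 = -277/5000000 rad
Load 3 — point force P=5 kN at a=4 m (b=L-a=4):
  θ_3 = -Pb(L²-b²-3x²)/(6LEI)  [x≤a] = -5·4·(8²-4²-3·(8/5)²)/(6·8·50000) = -21/62500 rad
Superposition: θ = Σ θ_i = -85817/25000000 rad ≈ -0.003433 rad

θ(8/5) = -85817/25000000 rad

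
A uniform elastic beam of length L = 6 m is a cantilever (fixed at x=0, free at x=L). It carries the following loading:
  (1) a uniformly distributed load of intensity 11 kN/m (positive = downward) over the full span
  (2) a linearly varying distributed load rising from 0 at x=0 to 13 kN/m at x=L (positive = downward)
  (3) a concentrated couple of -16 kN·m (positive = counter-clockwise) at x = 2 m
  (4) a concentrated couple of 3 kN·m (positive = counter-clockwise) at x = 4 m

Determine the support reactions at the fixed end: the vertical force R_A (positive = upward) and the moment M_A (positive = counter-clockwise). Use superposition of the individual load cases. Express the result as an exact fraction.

R_A = 105 kN, M_A = 367 kN·m

Load 1 — uniform load w=11 kN/m over full span:
  R_A = wL = 11·6 = 66 kN
  M_A = wL²/2 = 11·6²/2 = 198 kN·m
Load 2 — triangular load w₀=13 kN/m (0→w₀ over full span):
  R_A = w₀L/2 = 13·6/2 = 39 kN
  M_A = w₀L²/3 = 13·6²/3 = 156 kN·m
Load 3 — applied couple M₀=-16 kN·m at a=2 m (b=L-a=4):
  R_A = 0 kN
  M_A = -M₀ = -(-16) = 16 kN·m
Load 4 — applied couple M₀=3 kN·m at a=4 m (b=L-a=2):
  R_A = 0 kN
  M_A = -M₀ = -3 kN·m
Superposition: R_A = 105 kN, M_A = 367 kN·m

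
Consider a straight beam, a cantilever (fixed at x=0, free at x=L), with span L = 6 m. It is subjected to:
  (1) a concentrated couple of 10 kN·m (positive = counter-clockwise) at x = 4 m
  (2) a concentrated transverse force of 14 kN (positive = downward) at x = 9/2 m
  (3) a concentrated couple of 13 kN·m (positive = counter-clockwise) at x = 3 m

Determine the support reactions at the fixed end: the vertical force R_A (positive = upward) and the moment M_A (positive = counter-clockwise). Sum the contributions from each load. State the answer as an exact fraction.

Load 1 — applied couple M₀=10 kN·m at a=4 m (b=L-a=2):
  R_A = 0 kN
  M_A = -M₀ = -10 kN·m
Load 2 — point force P=14 kN at a=9/2 m (b=L-a=3/2):
  R_A = P = 14 kN
  M_A = Pa = 14·(9/2) = 63 kN·m
Load 3 — applied couple M₀=13 kN·m at a=3 m (b=L-a=3):
  R_A = 0 kN
  M_A = -M₀ = -13 kN·m
Superposition: R_A = 14 kN, M_A = 40 kN·m

R_A = 14 kN, M_A = 40 kN·m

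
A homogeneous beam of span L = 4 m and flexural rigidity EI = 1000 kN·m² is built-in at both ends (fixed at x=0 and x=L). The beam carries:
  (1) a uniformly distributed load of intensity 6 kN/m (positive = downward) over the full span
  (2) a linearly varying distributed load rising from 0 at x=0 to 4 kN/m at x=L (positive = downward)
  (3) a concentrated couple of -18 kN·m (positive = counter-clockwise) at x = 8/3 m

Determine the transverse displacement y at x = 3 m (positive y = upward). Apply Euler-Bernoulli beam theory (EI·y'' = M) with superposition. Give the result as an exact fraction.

y(3) = -83/40000 m

Load 1 — uniform load w=6 kN/m over full span:
  y_1 = -wx²(L-x)²/(24EI) = -6·3²·(4-3)²/(24·1000) = -9/4000 m
Load 2 — triangular load w₀=4 kN/m (0→w₀ over full span):
  y_2 = -w₀x²(L-x)²(x+2L)/(120LEI) = -4·3²·(4-3)²·(3+2·4)/(120·4·1000) = -33/40000 m
Load 3 — applied couple M₀=-18 kN·m at a=8/3 m (b=L-a=4/3):
  y_3 = (R_Ax³/6 - M_Ax²/2 - M₀(x-a)²/2)/EI  [x>a] with R_A=-6, M_A=-6 = ((-6)·3³/6 - (-6)·3²/2 - (-18)·(3-(8/3))²/2)/1000 = 1/1000 m
Superposition: y = Σ y_i = -83/40000 m ≈ -0.002075 m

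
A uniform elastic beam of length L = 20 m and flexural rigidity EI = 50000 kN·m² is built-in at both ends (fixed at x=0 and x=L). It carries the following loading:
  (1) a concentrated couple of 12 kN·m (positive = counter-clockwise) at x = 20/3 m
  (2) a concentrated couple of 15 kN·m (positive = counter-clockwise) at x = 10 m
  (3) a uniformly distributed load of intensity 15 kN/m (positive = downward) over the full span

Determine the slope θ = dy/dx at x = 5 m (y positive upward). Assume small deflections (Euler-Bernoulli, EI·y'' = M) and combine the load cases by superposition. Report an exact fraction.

θ(5) = -2983/160000 rad

Load 1 — applied couple M₀=12 kN·m at a=20/3 m (b=L-a=40/3):
  θ_1 = (R_Ax²/2 - M_Ax)/EI  [x≤a] with R_A=4/5, M_A=0 = ((4/5)·5²/2 - 0·5)/50000 = 1/5000 rad
Load 2 — applied couple M₀=15 kN·m at a=10 m (b=L-a=10):
  θ_2 = (R_Ax²/2 - M_Ax)/EI  [x≤a] with R_A=9/8, M_A=15/4 = ((9/8)·5²/2 - (15/4)·5)/50000 = -3/32000 rad
Load 3 — uniform load w=15 kN/m over full span:
  θ_3 = -wx(L-x)(L-2x)/(12EI) = -15·5·(20-5)·(20-2·5)/(12·50000) = -3/160 rad
Superposition: θ = Σ θ_i = -2983/160000 rad ≈ -0.018644 rad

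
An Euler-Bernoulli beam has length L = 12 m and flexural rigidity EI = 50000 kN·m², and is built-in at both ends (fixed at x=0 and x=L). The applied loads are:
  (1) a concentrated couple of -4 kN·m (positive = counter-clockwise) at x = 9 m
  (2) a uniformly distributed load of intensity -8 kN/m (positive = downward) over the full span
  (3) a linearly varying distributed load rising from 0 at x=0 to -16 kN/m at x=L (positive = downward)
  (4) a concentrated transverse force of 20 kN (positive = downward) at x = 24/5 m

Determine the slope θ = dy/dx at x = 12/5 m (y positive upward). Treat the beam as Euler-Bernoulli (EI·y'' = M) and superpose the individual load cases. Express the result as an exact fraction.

Load 1 — applied couple M₀=-4 kN·m at a=9 m (b=L-a=3):
  θ_1 = (R_Ax²/2 - M_Ax)/EI  [x≤a] with R_A=-3/8, M_A=-5/4 = ((-3/8)·(12/5)²/2 - (-5/4)·(12/5))/50000 = 3/78125 rad
Load 2 — uniform load w=-8 kN/m over full span:
  θ_2 = -wx(L-x)(L-2x)/(12EI) = -(-8)·(12/5)·(12-(12/5))·(12-2·(12/5))/(12·50000) = 864/390625 rad
Load 3 — triangular load w₀=-16 kN/m (0→w₀ over full span):
  θ_3 = -w₀(2x(L-x)(L-2x)(x+2L)+x²(L-x)²)/(120LEI) = -(-16)·(2·(12/5)·(12-(12/5))·(12-2·(12/5))·((12/5)+2·12)+(12/5)²·(12-(12/5))²)/(120·12·50000) = 4032/1953125 rad
Load 4 — point force P=20 kN at a=24/5 m (b=L-a=36/5):
  θ_4 = -Pb²x(2aL-(3a+b)x)/(2L³EI)  [x≤a] = -20·(36/5)²·(12/5)·(2·(24/5)·12-(3·(24/5)+(36/5))·(12/5))/(2·12³·50000) = -1782/1953125 rad
Superposition: θ = Σ θ_i = 1329/390625 rad ≈ 0.003402 rad

θ(12/5) = 1329/390625 rad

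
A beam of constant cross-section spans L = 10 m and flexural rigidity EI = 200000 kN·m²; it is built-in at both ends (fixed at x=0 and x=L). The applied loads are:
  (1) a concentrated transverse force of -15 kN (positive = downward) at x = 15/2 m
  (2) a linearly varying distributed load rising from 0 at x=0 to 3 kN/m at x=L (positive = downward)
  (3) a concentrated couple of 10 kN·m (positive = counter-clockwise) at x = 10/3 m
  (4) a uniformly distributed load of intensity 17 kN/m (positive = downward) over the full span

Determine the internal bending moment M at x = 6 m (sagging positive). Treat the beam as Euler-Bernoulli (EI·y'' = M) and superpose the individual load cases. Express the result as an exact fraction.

Load 1 — point force P=-15 kN at a=15/2 m (b=L-a=5/2):
  M_1 = Pb²(3a+b)x/L³ - Pab²/L²  [x≤a] = (-15)·(5/2)²·(3·(15/2)+(5/2))·6/10³ - (-15)·(15/2)·(5/2)²/10² = -225/32 kN·m
Load 2 — triangular load w₀=3 kN/m (0→w₀ over full span):
  M_2 = 3w₀Lx/20 - w₀L²/30 - w₀x³/(6L) = 3·3·10·6/20 - 3·10²/30 - 3·6³/(6·10) = 31/5 kN·m
Load 3 — applied couple M₀=10 kN·m at a=10/3 m (b=L-a=20/3):
  M_3 = R_Ax - M_A - M₀  [x>a] with R_A=4/3, M_A=0 = (4/3)·6 - 0 - 10 = -2 kN·m
Load 4 — uniform load w=17 kN/m over full span:
  M_4 = wLx/2 - wL²/12 - wx²/2 = 17·10·6/2 - 17·10²/12 - 17·6²/2 = 187/3 kN·m
Superposition: M = Σ M_i = 28561/480 kN·m ≈ 59.502083 kN·m

M(6) = 28561/480 kN·m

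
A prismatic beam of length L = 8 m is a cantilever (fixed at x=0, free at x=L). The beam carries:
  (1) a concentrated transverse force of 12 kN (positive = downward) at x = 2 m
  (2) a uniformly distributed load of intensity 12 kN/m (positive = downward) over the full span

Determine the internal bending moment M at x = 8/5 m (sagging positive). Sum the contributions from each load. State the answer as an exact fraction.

Load 1 — point force P=12 kN at a=2 m (b=L-a=6):
  M_1 = -P(a-x)  [x≤a] = -12·(2-(8/5)) = -24/5 kN·m
Load 2 — uniform load w=12 kN/m over full span:
  M_2 = -w(L-x)²/2 = -12·(8-(8/5))²/2 = -6144/25 kN·m
Superposition: M = Σ M_i = -6264/25 kN·m ≈ -250.560000 kN·m

M(8/5) = -6264/25 kN·m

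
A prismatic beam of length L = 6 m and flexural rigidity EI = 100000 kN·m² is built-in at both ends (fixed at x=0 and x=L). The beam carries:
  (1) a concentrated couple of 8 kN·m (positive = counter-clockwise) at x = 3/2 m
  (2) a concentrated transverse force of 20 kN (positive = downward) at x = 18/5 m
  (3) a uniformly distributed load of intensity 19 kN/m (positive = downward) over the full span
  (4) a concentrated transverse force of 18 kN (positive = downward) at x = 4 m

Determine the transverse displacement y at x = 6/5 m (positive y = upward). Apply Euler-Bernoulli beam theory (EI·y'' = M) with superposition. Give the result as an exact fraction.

y(6/5) = -110739/312500000 m

Load 1 — applied couple M₀=8 kN·m at a=3/2 m (b=L-a=9/2):
  y_1 = (R_Ax³/6 - M_Ax²/2)/EI  [x≤a] with R_A=3/2, M_A=-3/2 = ((3/2)·(6/5)³/6 - (-3/2)·(6/5)²/2)/100000 = 189/12500000 m
Load 2 — point force P=20 kN at a=18/5 m (b=L-a=12/5):
  y_2 = -Pb²x²(3aL-(3a+b)x)/(6L³EI)  [x≤a] = -20·(12/5)²·(6/5)²·(3·(18/5)·6-(3·(18/5)+(12/5))·(6/5))/(6·6³·100000) = -612/9765625 m
Load 3 — uniform load w=19 kN/m over full span:
  y_3 = -wx²(L-x)²/(24EI) = -19·(6/5)²·(6-(6/5))²/(24·100000) = -513/1953125 m
Load 4 — point force P=18 kN at a=4 m (b=L-a=2):
  y_4 = -Pb²x²(3aL-(3a+b)x)/(6L³EI)  [x≤a] = -18·2²·(6/5)²·(3·4·6-(3·4+2)·(6/5))/(6·6³·100000) = -69/1562500 m
Superposition: y = Σ y_i = -110739/312500000 m ≈ -0.000354 m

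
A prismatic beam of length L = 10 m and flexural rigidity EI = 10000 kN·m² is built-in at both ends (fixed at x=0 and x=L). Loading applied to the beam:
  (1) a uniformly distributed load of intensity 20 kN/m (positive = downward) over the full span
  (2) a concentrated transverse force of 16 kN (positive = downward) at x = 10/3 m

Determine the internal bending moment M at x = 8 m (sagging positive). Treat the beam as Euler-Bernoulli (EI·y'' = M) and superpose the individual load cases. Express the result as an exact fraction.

Load 1 — uniform load w=20 kN/m over full span:
  M_1 = wLx/2 - wL²/12 - wx²/2 = 20·10·8/2 - 20·10²/12 - 20·8²/2 = -20/3 kN·m
Load 2 — point force P=16 kN at a=10/3 m (b=L-a=20/3):
  M_2 = Pa²(a+3b)(L-x)/L³ - Pa²b/L²  [x>a] = 16·(10/3)²·((10/3)+3·(20/3))·(10-8)/10³ - 16·(10/3)²·(20/3)/10² = -32/9 kN·m
Superposition: M = Σ M_i = -92/9 kN·m ≈ -10.222222 kN·m

M(8) = -92/9 kN·m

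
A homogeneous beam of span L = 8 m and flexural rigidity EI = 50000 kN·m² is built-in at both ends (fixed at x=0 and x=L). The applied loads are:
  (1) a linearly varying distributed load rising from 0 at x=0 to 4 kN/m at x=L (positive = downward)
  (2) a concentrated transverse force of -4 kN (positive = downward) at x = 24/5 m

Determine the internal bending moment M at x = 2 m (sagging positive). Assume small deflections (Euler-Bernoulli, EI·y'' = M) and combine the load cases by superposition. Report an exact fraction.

M(2) = 82/125 kN·m

Load 1 — triangular load w₀=4 kN/m (0→w₀ over full span):
  M_1 = 3w₀Lx/20 - w₀L²/30 - w₀x³/(6L) = 3·4·8·2/20 - 4·8²/30 - 4·2³/(6·8) = 2/5 kN·m
Load 2 — point force P=-4 kN at a=24/5 m (b=L-a=16/5):
  M_2 = Pb²(3a+b)x/L³ - Pab²/L²  [x≤a] = (-4)·(16/5)²·(3·(24/5)+(16/5))·2/8³ - (-4)·(24/5)·(16/5)²/8² = 32/125 kN·m
Superposition: M = Σ M_i = 82/125 kN·m ≈ 0.656000 kN·m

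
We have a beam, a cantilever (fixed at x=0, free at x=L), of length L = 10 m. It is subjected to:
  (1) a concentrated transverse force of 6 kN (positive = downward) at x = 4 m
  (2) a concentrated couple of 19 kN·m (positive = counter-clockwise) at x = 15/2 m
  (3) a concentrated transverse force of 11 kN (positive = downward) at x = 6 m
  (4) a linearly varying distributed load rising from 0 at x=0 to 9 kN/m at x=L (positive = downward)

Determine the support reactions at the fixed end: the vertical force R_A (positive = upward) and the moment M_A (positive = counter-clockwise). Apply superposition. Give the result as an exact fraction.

Load 1 — point force P=6 kN at a=4 m (b=L-a=6):
  R_A = P = 6 kN
  M_A = Pa = 6·4 = 24 kN·m
Load 2 — applied couple M₀=19 kN·m at a=15/2 m (b=L-a=5/2):
  R_A = 0 kN
  M_A = -M₀ = -19 kN·m
Load 3 — point force P=11 kN at a=6 m (b=L-a=4):
  R_A = P = 11 kN
  M_A = Pa = 11·6 = 66 kN·m
Load 4 — triangular load w₀=9 kN/m (0→w₀ over full span):
  R_A = w₀L/2 = 9·10/2 = 45 kN
  M_A = w₀L²/3 = 9·10²/3 = 300 kN·m
Superposition: R_A = 62 kN, M_A = 371 kN·m

R_A = 62 kN, M_A = 371 kN·m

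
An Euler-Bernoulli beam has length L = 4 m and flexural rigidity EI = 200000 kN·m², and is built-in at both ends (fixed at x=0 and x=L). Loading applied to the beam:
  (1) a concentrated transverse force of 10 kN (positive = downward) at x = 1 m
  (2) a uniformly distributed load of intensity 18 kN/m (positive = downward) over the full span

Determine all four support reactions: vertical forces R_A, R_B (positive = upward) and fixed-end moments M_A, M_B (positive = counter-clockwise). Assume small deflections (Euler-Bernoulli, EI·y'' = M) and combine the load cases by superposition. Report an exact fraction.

R_A = 711/16 kN, M_A = 237/8 kN·m, R_B = 601/16 kN, M_B = -207/8 kN·m

Load 1 — point force P=10 kN at a=1 m (b=L-a=3):
  R_A = Pb²(3a+b)/L³ = 10·3²·(3·1+3)/4³ = 135/16 kN
  M_A = Pab²/L² = 10·1·3²/4² = 45/8 kN·m
  R_B = Pa²(a+3b)/L³ = 10·1²·(1+3·3)/4³ = 25/16 kN
  M_B = -Pa²b/L² = -10·1²·3/4² = -15/8 kN·m
Load 2 — uniform load w=18 kN/m over full span:
  R_A = wL/2 = 18·4/2 = 36 kN
  M_A = wL²/12 = 18·4²/12 = 24 kN·m
  R_B = wL/2 = 18·4/2 = 36 kN
  M_B = -wL²/12 = -18·4²/12 = -24 kN·m
Superposition: R_A = 711/16 kN, M_A = 237/8 kN·m, R_B = 601/16 kN, M_B = -207/8 kN·m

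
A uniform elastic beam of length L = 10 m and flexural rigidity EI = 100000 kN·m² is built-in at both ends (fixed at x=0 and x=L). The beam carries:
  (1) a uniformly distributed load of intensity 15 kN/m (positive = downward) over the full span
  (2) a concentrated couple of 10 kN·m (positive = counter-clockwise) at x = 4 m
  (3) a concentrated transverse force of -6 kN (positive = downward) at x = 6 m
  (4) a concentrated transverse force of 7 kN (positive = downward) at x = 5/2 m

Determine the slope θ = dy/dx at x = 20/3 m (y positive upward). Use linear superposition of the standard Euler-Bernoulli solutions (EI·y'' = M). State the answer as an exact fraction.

Load 1 — uniform load w=15 kN/m over full span:
  θ_1 = -wx(L-x)(L-2x)/(12EI) = -15·(20/3)·(10-(20/3))·(10-2·(20/3))/(12·100000) = 1/1080 rad
Load 2 — applied couple M₀=10 kN·m at a=4 m (b=L-a=6):
  θ_2 = (R_Ax²/2 - M_Ax - M₀(x-a))/EI  [x>a] with R_A=36/25, M_A=6/5 = ((36/25)·(20/3)²/2 - (6/5)·(20/3) - 10·((20/3)-4))/100000 = -1/37500 rad
Load 3 — point force P=-6 kN at a=6 m (b=L-a=4):
  θ_3 = Pa²(L-x)(2bL-(3b+a)(L-x))/(2L³EI)  [x>a] = (-6)·6²·(10-(20/3))·(2·4·10-(3·4+6)·(10-(20/3)))/(2·10³·100000) = -9/125000 rad
Load 4 — point force P=7 kN at a=5/2 m (b=L-a=15/2):
  θ_4 = Pa²(L-x)(2bL-(3b+a)(L-x))/(2L³EI)  [x>a] = 7·(5/2)²·(10-(20/3))·(2·(15/2)·10-(3·(15/2)+(5/2))·(10-(20/3)))/(2·10³·100000) = 7/144000 rad
Superposition: θ = Σ θ_i = 47297/54000000 rad ≈ 0.000876 rad

θ(20/3) = 47297/54000000 rad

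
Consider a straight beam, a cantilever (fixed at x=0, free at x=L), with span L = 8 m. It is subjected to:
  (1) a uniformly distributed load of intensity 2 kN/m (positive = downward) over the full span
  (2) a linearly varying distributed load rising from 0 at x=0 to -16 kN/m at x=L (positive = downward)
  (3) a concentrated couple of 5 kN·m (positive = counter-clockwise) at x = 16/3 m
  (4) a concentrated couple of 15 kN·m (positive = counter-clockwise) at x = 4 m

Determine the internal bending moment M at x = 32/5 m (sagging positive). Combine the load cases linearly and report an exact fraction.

Load 1 — uniform load w=2 kN/m over full span:
  M_1 = -w(L-x)²/2 = -2·(8-(32/5))²/2 = -64/25 kN·m
Load 2 — triangular load w₀=-16 kN/m (0→w₀ over full span):
  M_2 = w₀Lx/2 - w₀L²/3 - w₀x³/(6L) = (-16)·8·(32/5)/2 - (-16)·8²/3 - (-16)·(32/5)³/(6·8) = 7168/375 kN·m
Load 3 — applied couple M₀=5 kN·m at a=16/3 m (b=L-a=8/3):
  M_3 = 0  [x>a] = 0 kN·m
Load 4 — applied couple M₀=15 kN·m at a=4 m (b=L-a=4):
  M_4 = 0  [x>a] = 0 kN·m
Superposition: M = Σ M_i = 6208/375 kN·m ≈ 16.554667 kN·m

M(32/5) = 6208/375 kN·m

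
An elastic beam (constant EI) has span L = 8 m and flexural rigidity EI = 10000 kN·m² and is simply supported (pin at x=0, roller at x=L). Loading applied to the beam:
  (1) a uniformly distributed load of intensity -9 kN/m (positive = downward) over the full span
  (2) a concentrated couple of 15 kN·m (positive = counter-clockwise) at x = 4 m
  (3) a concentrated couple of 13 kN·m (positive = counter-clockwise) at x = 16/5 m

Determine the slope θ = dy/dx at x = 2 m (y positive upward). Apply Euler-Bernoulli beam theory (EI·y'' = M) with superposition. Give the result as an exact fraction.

Load 1 — uniform load w=-9 kN/m over full span:
  θ_1 = -w(L³-6Lx²+4x³)/(24EI) = -(-9)·(8³-6·8·2²+4·2³)/(24·10000) = 33/2500 rad
Load 2 — applied couple M₀=15 kN·m at a=4 m (b=L-a=4):
  θ_2 = (M₀x²/(2L)+C₁)/EI  [x≤a] with C₁=M₀(3b²-L²)/(6L)=-5 = (15·2²/(2·8)+(-5))/10000 = -1/8000 rad
Load 3 — applied couple M₀=13 kN·m at a=16/5 m (b=L-a=24/5):
  θ_3 = (M₀x²/(2L)+C₁)/EI  [x≤a] with C₁=M₀(3b²-L²)/(6L)=104/75 = (13·2²/(2·8)+(104/75))/10000 = 1391/3000000 rad
Superposition: θ = Σ θ_i = 5077/375000 rad ≈ 0.013539 rad

θ(2) = 5077/375000 rad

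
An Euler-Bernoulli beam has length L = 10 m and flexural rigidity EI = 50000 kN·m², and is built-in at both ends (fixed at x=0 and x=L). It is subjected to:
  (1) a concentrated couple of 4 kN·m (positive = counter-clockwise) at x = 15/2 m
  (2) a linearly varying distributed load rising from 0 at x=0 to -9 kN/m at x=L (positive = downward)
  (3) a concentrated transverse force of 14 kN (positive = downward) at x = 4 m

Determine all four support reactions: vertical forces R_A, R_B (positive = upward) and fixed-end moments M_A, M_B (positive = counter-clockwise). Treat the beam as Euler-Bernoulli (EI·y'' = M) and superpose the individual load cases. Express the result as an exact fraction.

R_A = -1989/500 kN, M_A = -859/100 kN·m, R_B = -13511/500 kN, M_B = 3081/100 kN·m

Load 1 — applied couple M₀=4 kN·m at a=15/2 m (b=L-a=5/2):
  R_A = 6M₀ab/L³ = 6·4·(15/2)·(5/2)/10³ = 9/20 kN
  M_A = M₀b(2a-b)/L² = 4·(5/2)·(2·(15/2)-(5/2))/10² = 5/4 kN·m
  R_B = -6M₀ab/L³ = -6·4·(15/2)·(5/2)/10³ = -9/20 kN
  M_B = M₀a(2b-a)/L² = 4·(15/2)·(2·(5/2)-(15/2))/10² = -3/4 kN·m
Load 2 — triangular load w₀=-9 kN/m (0→w₀ over full span):
  R_A = 3w₀L/20 = 3·(-9)·10/20 = -27/2 kN
  M_A = w₀L²/30 = (-9)·10²/30 = -30 kN·m
  R_B = 7w₀L/20 = 7·(-9)·10/20 = -63/2 kN
  M_B = -w₀L²/20 = -(-9)·10²/20 = 45 kN·m
Load 3 — point force P=14 kN at a=4 m (b=L-a=6):
  R_A = Pb²(3a+b)/L³ = 14·6²·(3·4+6)/10³ = 1134/125 kN
  M_A = Pab²/L² = 14·4·6²/10² = 504/25 kN·m
  R_B = Pa²(a+3b)/L³ = 14·4²·(4+3·6)/10³ = 616/125 kN
  M_B = -Pa²b/L² = -14·4²·6/10² = -336/25 kN·m
Superposition: R_A = -1989/500 kN, M_A = -859/100 kN·m, R_B = -13511/500 kN, M_B = 3081/100 kN·m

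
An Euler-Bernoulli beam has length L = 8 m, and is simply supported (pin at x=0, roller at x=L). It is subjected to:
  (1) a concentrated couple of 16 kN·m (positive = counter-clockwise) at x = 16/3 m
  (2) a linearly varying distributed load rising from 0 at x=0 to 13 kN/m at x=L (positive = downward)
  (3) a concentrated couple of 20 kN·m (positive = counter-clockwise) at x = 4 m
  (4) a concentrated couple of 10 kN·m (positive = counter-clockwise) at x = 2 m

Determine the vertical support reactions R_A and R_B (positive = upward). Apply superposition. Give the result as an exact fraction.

Load 1 — applied couple M₀=16 kN·m at a=16/3 m (b=L-a=8/3):
  R_A = M₀/L = 16/8 = 2 kN
  R_B = -M₀/L = -16/8 = -2 kN
Load 2 — triangular load w₀=13 kN/m (0→w₀ over full span):
  R_A = w₀L/6 = 13·8/6 = 52/3 kN
  R_B = w₀L/3 = 13·8/3 = 104/3 kN
Load 3 — applied couple M₀=20 kN·m at a=4 m (b=L-a=4):
  R_A = M₀/L = 20/8 = 5/2 kN
  R_B = -M₀/L = -20/8 = -5/2 kN
Load 4 — applied couple M₀=10 kN·m at a=2 m (b=L-a=6):
  R_A = M₀/L = 10/8 = 5/4 kN
  R_B = -M₀/L = -10/8 = -5/4 kN
Superposition: R_A = 277/12 kN, R_B = 347/12 kN

R_A = 277/12 kN, R_B = 347/12 kN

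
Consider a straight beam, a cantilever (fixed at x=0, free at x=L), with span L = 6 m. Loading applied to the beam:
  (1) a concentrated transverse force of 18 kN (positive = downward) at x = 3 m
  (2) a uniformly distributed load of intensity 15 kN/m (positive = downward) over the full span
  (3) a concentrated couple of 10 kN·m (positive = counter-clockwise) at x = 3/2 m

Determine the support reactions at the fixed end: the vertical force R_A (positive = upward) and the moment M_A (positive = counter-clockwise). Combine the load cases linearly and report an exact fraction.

R_A = 108 kN, M_A = 314 kN·m

Load 1 — point force P=18 kN at a=3 m (b=L-a=3):
  R_A = P = 18 kN
  M_A = Pa = 18·3 = 54 kN·m
Load 2 — uniform load w=15 kN/m over full span:
  R_A = wL = 15·6 = 90 kN
  M_A = wL²/2 = 15·6²/2 = 270 kN·m
Load 3 — applied couple M₀=10 kN·m at a=3/2 m (b=L-a=9/2):
  R_A = 0 kN
  M_A = -M₀ = -10 kN·m
Superposition: R_A = 108 kN, M_A = 314 kN·m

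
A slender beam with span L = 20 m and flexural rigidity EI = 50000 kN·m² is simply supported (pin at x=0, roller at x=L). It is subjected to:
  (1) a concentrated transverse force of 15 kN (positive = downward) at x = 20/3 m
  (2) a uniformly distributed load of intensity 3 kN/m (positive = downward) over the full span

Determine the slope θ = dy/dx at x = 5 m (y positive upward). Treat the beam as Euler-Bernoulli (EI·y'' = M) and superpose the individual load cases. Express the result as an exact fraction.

θ(5) = -403/21600 rad

Load 1 — point force P=15 kN at a=20/3 m (b=L-a=40/3):
  θ_1 = -Pb(L²-b²-3x²)/(6LEI)  [x≤a] = -15·(40/3)·(20²-(40/3)²-3·5²)/(6·20·50000) = -53/10800 rad
Load 2 — uniform load w=3 kN/m over full span:
  θ_2 = -w(L³-6Lx²+4x³)/(24EI) = -3·(20³-6·20·5²+4·5³)/(24·50000) = -11/800 rad
Superposition: θ = Σ θ_i = -403/21600 rad ≈ -0.018657 rad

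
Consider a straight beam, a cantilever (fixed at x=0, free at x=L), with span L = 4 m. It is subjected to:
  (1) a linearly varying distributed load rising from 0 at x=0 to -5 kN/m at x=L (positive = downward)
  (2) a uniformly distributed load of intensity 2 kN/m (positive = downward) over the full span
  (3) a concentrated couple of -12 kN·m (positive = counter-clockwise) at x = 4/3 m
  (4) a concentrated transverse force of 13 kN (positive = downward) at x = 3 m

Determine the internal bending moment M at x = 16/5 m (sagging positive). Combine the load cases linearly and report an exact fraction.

Load 1 — triangular load w₀=-5 kN/m (0→w₀ over full span):
  M_1 = w₀Lx/2 - w₀L²/3 - w₀x³/(6L) = (-5)·4·(16/5)/2 - (-5)·4²/3 - (-5)·(16/5)³/(6·4) = 112/75 kN·m
Load 2 — uniform load w=2 kN/m over full span:
  M_2 = -w(L-x)²/2 = -2·(4-(16/5))²/2 = -16/25 kN·m
Load 3 — applied couple M₀=-12 kN·m at a=4/3 m (b=L-a=8/3):
  M_3 = 0  [x>a] = 0 kN·m
Load 4 — point force P=13 kN at a=3 m (b=L-a=1):
  M_4 = 0  [x>a] = 0 kN·m
Superposition: M = Σ M_i = 64/75 kN·m ≈ 0.853333 kN·m

M(16/5) = 64/75 kN·m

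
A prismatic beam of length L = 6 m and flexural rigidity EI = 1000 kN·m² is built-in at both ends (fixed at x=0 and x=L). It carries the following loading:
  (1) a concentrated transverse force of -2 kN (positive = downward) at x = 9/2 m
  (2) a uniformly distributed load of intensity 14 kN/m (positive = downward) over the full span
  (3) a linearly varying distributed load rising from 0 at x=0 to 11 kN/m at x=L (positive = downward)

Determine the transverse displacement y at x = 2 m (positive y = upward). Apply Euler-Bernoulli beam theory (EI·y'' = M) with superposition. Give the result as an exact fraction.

Load 1 — point force P=-2 kN at a=9/2 m (b=L-a=3/2):
  y_1 = -Pb²x²(3aL-(3a+b)x)/(6L³EI)  [x≤a] = -(-2)·(3/2)²·2²·(3·(9/2)·6-(3·(9/2)+(3/2))·2)/(6·6³·1000) = 17/24000 m
Load 2 — uniform load w=14 kN/m over full span:
  y_2 = -wx²(L-x)²/(24EI) = -14·2²·(6-2)²/(24·1000) = -14/375 m
Load 3 — triangular load w₀=11 kN/m (0→w₀ over full span):
  y_3 = -w₀x²(L-x)²(x+2L)/(120LEI) = -11·2²·(6-2)²·(2+2·6)/(120·6·1000) = -77/5625 m
Superposition: y = Σ y_i = -18113/360000 m ≈ -0.050314 m

y(2) = -18113/360000 m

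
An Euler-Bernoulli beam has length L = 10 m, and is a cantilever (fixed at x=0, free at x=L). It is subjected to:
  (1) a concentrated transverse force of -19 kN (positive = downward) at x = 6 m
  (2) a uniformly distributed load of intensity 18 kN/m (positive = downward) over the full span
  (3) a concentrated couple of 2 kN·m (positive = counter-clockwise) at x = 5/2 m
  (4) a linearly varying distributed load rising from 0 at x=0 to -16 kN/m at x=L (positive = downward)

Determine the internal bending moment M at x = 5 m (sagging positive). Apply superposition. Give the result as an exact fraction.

Load 1 — point force P=-19 kN at a=6 m (b=L-a=4):
  M_1 = -P(a-x)  [x≤a] = -(-19)·(6-5) = 19 kN·m
Load 2 — uniform load w=18 kN/m over full span:
  M_2 = -w(L-x)²/2 = -18·(10-5)²/2 = -225 kN·m
Load 3 — applied couple M₀=2 kN·m at a=5/2 m (b=L-a=15/2):
  M_3 = 0  [x>a] = 0 kN·m
Load 4 — triangular load w₀=-16 kN/m (0→w₀ over full span):
  M_4 = w₀Lx/2 - w₀L²/3 - w₀x³/(6L) = (-16)·10·5/2 - (-16)·10²/3 - (-16)·5³/(6·10) = 500/3 kN·m
Superposition: M = Σ M_i = -118/3 kN·m ≈ -39.333333 kN·m

M(5) = -118/3 kN·m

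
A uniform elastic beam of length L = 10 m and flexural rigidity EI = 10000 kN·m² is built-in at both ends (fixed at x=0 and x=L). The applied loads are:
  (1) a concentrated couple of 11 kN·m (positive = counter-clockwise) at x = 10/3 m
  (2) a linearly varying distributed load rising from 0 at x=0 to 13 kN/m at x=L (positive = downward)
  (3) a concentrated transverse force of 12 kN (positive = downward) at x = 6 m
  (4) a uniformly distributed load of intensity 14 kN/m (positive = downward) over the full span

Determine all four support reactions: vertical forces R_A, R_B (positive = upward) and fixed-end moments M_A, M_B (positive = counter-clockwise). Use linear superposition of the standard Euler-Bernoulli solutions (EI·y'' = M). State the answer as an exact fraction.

R_A = 71393/750 kN, M_A = 4288/25 kN·m, R_B = 91357/750 kN, M_B = -4882/25 kN·m

Load 1 — applied couple M₀=11 kN·m at a=10/3 m (b=L-a=20/3):
  R_A = 6M₀ab/L³ = 6·11·(10/3)·(20/3)/10³ = 22/15 kN
  M_A = M₀b(2a-b)/L² = 11·(20/3)·(2·(10/3)-(20/3))/10² = 0 kN·m
  R_B = -6M₀ab/L³ = -6·11·(10/3)·(20/3)/10³ = -22/15 kN
  M_B = M₀a(2b-a)/L² = 11·(10/3)·(2·(20/3)-(10/3))/10² = 11/3 kN·m
Load 2 — triangular load w₀=13 kN/m (0→w₀ over full span):
  R_A = 3w₀L/20 = 3·13·10/20 = 39/2 kN
  M_A = w₀L²/30 = 13·10²/30 = 130/3 kN·m
  R_B = 7w₀L/20 = 7·13·10/20 = 91/2 kN
  M_B = -w₀L²/20 = -13·10²/20 = -65 kN·m
Load 3 — point force P=12 kN at a=6 m (b=L-a=4):
  R_A = Pb²(3a+b)/L³ = 12·4²·(3·6+4)/10³ = 528/125 kN
  M_A = Pab²/L² = 12·6·4²/10² = 288/25 kN·m
  R_B = Pa²(a+3b)/L³ = 12·6²·(6+3·4)/10³ = 972/125 kN
  M_B = -Pa²b/L² = -12·6²·4/10² = -432/25 kN·m
Load 4 — uniform load w=14 kN/m over full span:
  R_A = wL/2 = 14·10/2 = 70 kN
  M_A = wL²/12 = 14·10²/12 = 350/3 kN·m
  R_B = wL/2 = 14·10/2 = 70 kN
  M_B = -wL²/12 = -14·10²/12 = -350/3 kN·m
Superposition: R_A = 71393/750 kN, M_A = 4288/25 kN·m, R_B = 91357/750 kN, M_B = -4882/25 kN·m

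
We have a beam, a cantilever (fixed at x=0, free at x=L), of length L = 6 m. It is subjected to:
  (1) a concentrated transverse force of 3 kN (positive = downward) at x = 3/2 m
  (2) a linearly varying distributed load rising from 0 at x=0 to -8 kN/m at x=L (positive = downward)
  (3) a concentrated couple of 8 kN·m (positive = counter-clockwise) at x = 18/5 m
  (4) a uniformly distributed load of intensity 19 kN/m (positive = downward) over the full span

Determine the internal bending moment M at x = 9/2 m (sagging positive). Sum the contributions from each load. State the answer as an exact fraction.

M(9/2) = -105/8 kN·m

Load 1 — point force P=3 kN at a=3/2 m (b=L-a=9/2):
  M_1 = 0  [x>a] = 0 kN·m
Load 2 — triangular load w₀=-8 kN/m (0→w₀ over full span):
  M_2 = w₀Lx/2 - w₀L²/3 - w₀x³/(6L) = (-8)·6·(9/2)/2 - (-8)·6²/3 - (-8)·(9/2)³/(6·6) = 33/4 kN·m
Load 3 — applied couple M₀=8 kN·m at a=18/5 m (b=L-a=12/5):
  M_3 = 0  [x>a] = 0 kN·m
Load 4 — uniform load w=19 kN/m over full span:
  M_4 = -w(L-x)²/2 = -19·(6-(9/2))²/2 = -171/8 kN·m
Superposition: M = Σ M_i = -105/8 kN·m ≈ -13.125000 kN·m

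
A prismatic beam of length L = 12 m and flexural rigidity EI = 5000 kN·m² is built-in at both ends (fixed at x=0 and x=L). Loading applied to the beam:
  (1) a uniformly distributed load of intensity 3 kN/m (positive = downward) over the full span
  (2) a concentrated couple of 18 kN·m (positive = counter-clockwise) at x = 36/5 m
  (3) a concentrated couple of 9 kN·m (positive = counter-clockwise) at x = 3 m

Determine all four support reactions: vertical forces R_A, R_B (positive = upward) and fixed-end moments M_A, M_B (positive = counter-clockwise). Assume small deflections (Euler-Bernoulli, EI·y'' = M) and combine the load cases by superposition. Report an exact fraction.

Load 1 — uniform load w=3 kN/m over full span:
  R_A = wL/2 = 3·12/2 = 18 kN
  M_A = wL²/12 = 3·12²/12 = 36 kN·m
  R_B = wL/2 = 3·12/2 = 18 kN
  M_B = -wL²/12 = -3·12²/12 = -36 kN·m
Load 2 — applied couple M₀=18 kN·m at a=36/5 m (b=L-a=24/5):
  R_A = 6M₀ab/L³ = 6·18·(36/5)·(24/5)/12³ = 54/25 kN
  M_A = M₀b(2a-b)/L² = 18·(24/5)·(2·(36/5)-(24/5))/12² = 144/25 kN·m
  R_B = -6M₀ab/L³ = -6·18·(36/5)·(24/5)/12³ = -54/25 kN
  M_B = M₀a(2b-a)/L² = 18·(36/5)·(2·(24/5)-(36/5))/12² = 54/25 kN·m
Load 3 — applied couple M₀=9 kN·m at a=3 m (b=L-a=9):
  R_A = 6M₀ab/L³ = 6·9·3·9/12³ = 27/32 kN
  M_A = M₀b(2a-b)/L² = 9·9·(2·3-9)/12² = -27/16 kN·m
  R_B = -6M₀ab/L³ = -6·9·3·9/12³ = -27/32 kN
  M_B = M₀a(2b-a)/L² = 9·3·(2·9-3)/12² = 45/16 kN·m
Superposition: R_A = 16803/800 kN, M_A = 16029/400 kN·m, R_B = 11997/800 kN, M_B = -12411/400 kN·m

R_A = 16803/800 kN, M_A = 16029/400 kN·m, R_B = 11997/800 kN, M_B = -12411/400 kN·m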